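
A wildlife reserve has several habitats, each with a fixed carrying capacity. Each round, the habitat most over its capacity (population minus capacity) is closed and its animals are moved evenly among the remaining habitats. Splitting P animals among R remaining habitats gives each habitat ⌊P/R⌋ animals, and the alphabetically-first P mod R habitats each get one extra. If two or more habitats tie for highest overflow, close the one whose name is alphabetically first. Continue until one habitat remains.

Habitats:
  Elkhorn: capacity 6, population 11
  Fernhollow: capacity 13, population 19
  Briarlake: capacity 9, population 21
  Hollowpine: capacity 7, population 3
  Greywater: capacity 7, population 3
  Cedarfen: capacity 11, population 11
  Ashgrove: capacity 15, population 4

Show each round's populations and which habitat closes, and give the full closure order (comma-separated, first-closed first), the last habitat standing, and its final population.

Closure order: Briarlake, Elkhorn, Fernhollow, Cedarfen, Greywater, Hollowpine
Last habitat: Ashgrove with 72 animals

Round 1: Ashgrove=4 Briarlake=21 Cedarfen=11 Elkhorn=11 Fernhollow=19 Greywater=3 Hollowpine=3 → close Briarlake (overflow 12)
  21÷6 = 3 each, +1 to first 3
Round 2: Ashgrove=8 Cedarfen=15 Elkhorn=15 Fernhollow=22 Greywater=6 Hollowpine=6 → close Elkhorn (overflow 9)
  15÷5 = 3 each, +1 to first 0
Round 3: Ashgrove=11 Cedarfen=18 Fernhollow=25 Greywater=9 Hollowpine=9 → close Fernhollow (overflow 12)
  25÷4 = 6 each, +1 to first 1
Round 4: Ashgrove=18 Cedarfen=24 Greywater=15 Hollowpine=15 → close Cedarfen (overflow 13)
  24÷3 = 8 each, +1 to first 0
Round 5: Ashgrove=26 Greywater=23 Hollowpine=23 → close Greywater (overflow 16)
  23÷2 = 11 each, +1 to first 1
Round 6: Ashgrove=38 Hollowpine=34 → close Hollowpine (overflow 27)
  34÷1 = 34 each, +1 to first 0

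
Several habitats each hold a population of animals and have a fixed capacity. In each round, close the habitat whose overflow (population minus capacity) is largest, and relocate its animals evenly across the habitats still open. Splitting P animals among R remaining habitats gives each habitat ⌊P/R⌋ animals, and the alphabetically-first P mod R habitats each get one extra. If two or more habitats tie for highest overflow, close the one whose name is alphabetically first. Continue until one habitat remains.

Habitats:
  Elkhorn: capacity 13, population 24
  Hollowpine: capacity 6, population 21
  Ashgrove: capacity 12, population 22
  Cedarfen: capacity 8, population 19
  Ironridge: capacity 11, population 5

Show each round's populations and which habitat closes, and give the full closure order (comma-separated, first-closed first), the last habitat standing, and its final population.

Closure order: Hollowpine, Ashgrove, Cedarfen, Elkhorn
Last habitat: Ironridge with 91 animals

Round 1: Ashgrove=22 Cedarfen=19 Elkhorn=24 Hollowpine=21 Ironridge=5 → close Hollowpine (overflow 15)
  21÷4 = 5 each, +1 to first 1
Round 2: Ashgrove=28 Cedarfen=24 Elkhorn=29 Ironridge=10 → close Ashgrove (overflow 16)
  28÷3 = 9 each, +1 to first 1
Round 3: Cedarfen=34 Elkhorn=38 Ironridge=19 → close Cedarfen (overflow 26)
  34÷2 = 17 each, +1 to first 0
Round 4: Elkhorn=55 Ironridge=36 → close Elkhorn (overflow 42)
  55÷1 = 55 each, +1 to first 0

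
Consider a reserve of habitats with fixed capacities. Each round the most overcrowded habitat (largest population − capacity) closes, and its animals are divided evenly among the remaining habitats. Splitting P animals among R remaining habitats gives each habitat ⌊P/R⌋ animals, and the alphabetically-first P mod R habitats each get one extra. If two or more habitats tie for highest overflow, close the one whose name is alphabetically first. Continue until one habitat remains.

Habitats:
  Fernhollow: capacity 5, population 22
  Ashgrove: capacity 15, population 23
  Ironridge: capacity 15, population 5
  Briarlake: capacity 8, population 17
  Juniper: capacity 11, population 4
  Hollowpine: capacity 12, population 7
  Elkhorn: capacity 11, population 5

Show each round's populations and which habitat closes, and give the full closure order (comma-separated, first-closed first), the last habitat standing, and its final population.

Round 1: Ashgrove=23 Briarlake=17 Elkhorn=5 Fernhollow=22 Hollowpine=7 Ironridge=5 Juniper=4 → close Fernhollow (overflow 17)
  22÷6 = 3 each, +1 to first 4
Round 2: Ashgrove=27 Briarlake=21 Elkhorn=9 Hollowpine=11 Ironridge=8 Juniper=7 → close Briarlake (overflow 13)
  21÷5 = 4 each, +1 to first 1
Round 3: Ashgrove=32 Elkhorn=13 Hollowpine=15 Ironridge=12 Juniper=11 → close Ashgrove (overflow 17)
  32÷4 = 8 each, +1 to first 0
Round 4: Elkhorn=21 Hollowpine=23 Ironridge=20 Juniper=19 → close Hollowpine (overflow 11)
  23÷3 = 7 each, +1 to first 2
Round 5: Elkhorn=29 Ironridge=28 Juniper=26 → close Elkhorn (overflow 18)
  29÷2 = 14 each, +1 to first 1
Round 6: Ironridge=43 Juniper=40 → close Juniper (overflow 29)
  40÷1 = 40 each, +1 to first 0

Closure order: Fernhollow, Briarlake, Ashgrove, Hollowpine, Elkhorn, Juniper
Last habitat: Ironridge with 83 animals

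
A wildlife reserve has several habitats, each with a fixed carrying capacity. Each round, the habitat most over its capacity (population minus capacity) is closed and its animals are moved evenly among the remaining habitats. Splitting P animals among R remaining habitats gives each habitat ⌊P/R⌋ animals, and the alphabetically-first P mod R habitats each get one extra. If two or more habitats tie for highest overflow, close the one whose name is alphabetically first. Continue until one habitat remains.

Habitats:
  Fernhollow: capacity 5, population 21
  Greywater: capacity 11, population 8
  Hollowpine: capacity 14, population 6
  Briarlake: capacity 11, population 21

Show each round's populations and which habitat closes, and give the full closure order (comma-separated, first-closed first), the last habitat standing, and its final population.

Closure order: Fernhollow, Briarlake, Greywater
Last habitat: Hollowpine with 56 animals

Round 1: Briarlake=21 Fernhollow=21 Greywater=8 Hollowpine=6 → close Fernhollow (overflow 16)
  21÷3 = 7 each, +1 to first 0
Round 2: Briarlake=28 Greywater=15 Hollowpine=13 → close Briarlake (overflow 17)
  28÷2 = 14 each, +1 to first 0
Round 3: Greywater=29 Hollowpine=27 → close Greywater (overflow 18)
  29÷1 = 29 each, +1 to first 0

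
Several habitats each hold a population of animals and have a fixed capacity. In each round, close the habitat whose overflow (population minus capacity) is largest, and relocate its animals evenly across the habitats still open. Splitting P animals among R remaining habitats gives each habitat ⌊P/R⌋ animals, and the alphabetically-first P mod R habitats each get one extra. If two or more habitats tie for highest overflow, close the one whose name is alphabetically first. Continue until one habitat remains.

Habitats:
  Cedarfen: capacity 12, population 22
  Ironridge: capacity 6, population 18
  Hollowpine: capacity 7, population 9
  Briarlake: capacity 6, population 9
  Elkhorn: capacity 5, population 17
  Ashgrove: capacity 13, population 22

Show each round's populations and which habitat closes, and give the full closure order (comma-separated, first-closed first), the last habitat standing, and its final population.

Closure order: Elkhorn, Ironridge, Ashgrove, Cedarfen, Briarlake
Last habitat: Hollowpine with 97 animals

Round 1: Ashgrove=22 Briarlake=9 Cedarfen=22 Elkhorn=17 Hollowpine=9 Ironridge=18 → close Elkhorn (overflow 12)
  17÷5 = 3 each, +1 to first 2
Round 2: Ashgrove=26 Briarlake=13 Cedarfen=25 Hollowpine=12 Ironridge=21 → close Ironridge (overflow 15)
  21÷4 = 5 each, +1 to first 1
Round 3: Ashgrove=32 Briarlake=18 Cedarfen=30 Hollowpine=17 → close Ashgrove (overflow 19)
  32÷3 = 10 each, +1 to first 2
Round 4: Briarlake=29 Cedarfen=41 Hollowpine=27 → close Cedarfen (overflow 29)
  41÷2 = 20 each, +1 to first 1
Round 5: Briarlake=50 Hollowpine=47 → close Briarlake (overflow 44)
  50÷1 = 50 each, +1 to first 0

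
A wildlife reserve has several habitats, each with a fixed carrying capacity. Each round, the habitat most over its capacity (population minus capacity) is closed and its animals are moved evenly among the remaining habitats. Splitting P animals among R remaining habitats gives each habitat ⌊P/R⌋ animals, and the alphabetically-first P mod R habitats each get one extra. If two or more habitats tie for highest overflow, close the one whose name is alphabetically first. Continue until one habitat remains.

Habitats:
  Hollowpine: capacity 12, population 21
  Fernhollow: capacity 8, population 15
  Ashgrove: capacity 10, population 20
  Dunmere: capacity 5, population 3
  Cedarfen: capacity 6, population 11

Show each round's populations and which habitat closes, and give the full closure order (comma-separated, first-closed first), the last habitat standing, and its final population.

Closure order: Ashgrove, Hollowpine, Fernhollow, Cedarfen
Last habitat: Dunmere with 70 animals

Round 1: Ashgrove=20 Cedarfen=11 Dunmere=3 Fernhollow=15 Hollowpine=21 → close Ashgrove (overflow 10)
  20÷4 = 5 each, +1 to first 0
Round 2: Cedarfen=16 Dunmere=8 Fernhollow=20 Hollowpine=26 → close Hollowpine (overflow 14)
  26÷3 = 8 each, +1 to first 2
Round 3: Cedarfen=25 Dunmere=17 Fernhollow=28 → close Fernhollow (overflow 20)
  28÷2 = 14 each, +1 to first 0
Round 4: Cedarfen=39 Dunmere=31 → close Cedarfen (overflow 33)
  39÷1 = 39 each, +1 to first 0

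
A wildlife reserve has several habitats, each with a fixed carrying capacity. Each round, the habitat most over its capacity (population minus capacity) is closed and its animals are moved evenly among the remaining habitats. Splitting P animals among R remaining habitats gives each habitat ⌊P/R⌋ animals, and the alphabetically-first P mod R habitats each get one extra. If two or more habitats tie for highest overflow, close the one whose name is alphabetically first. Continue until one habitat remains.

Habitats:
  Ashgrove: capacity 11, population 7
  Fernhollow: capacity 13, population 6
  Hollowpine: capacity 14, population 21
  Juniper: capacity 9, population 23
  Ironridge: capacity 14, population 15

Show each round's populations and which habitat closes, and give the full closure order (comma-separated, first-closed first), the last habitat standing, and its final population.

Round 1: Ashgrove=7 Fernhollow=6 Hollowpine=21 Ironridge=15 Juniper=23 → close Juniper (overflow 14)
  23÷4 = 5 each, +1 to first 3
Round 2: Ashgrove=13 Fernhollow=12 Hollowpine=27 Ironridge=20 → close Hollowpine (overflow 13)
  27÷3 = 9 each, +1 to first 0
Round 3: Ashgrove=22 Fernhollow=21 Ironridge=29 → close Ironridge (overflow 15)
  29÷2 = 14 each, +1 to first 1
Round 4: Ashgrove=37 Fernhollow=35 → close Ashgrove (overflow 26)
  37÷1 = 37 each, +1 to first 0

Closure order: Juniper, Hollowpine, Ironridge, Ashgrove
Last habitat: Fernhollow with 72 animals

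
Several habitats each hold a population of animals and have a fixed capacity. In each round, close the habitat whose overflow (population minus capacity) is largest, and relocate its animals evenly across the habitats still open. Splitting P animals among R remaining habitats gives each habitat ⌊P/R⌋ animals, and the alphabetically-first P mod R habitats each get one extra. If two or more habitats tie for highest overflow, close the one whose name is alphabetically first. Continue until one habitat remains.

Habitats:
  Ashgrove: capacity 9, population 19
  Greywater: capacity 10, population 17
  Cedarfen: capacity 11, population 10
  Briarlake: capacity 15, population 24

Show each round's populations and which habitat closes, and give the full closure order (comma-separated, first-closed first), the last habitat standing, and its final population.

Closure order: Ashgrove, Briarlake, Greywater
Last habitat: Cedarfen with 70 animals

Round 1: Ashgrove=19 Briarlake=24 Cedarfen=10 Greywater=17 → close Ashgrove (overflow 10)
  19÷3 = 6 each, +1 to first 1
Round 2: Briarlake=31 Cedarfen=16 Greywater=23 → close Briarlake (overflow 16)
  31÷2 = 15 each, +1 to first 1
Round 3: Cedarfen=32 Greywater=38 → close Greywater (overflow 28)
  38÷1 = 38 each, +1 to first 0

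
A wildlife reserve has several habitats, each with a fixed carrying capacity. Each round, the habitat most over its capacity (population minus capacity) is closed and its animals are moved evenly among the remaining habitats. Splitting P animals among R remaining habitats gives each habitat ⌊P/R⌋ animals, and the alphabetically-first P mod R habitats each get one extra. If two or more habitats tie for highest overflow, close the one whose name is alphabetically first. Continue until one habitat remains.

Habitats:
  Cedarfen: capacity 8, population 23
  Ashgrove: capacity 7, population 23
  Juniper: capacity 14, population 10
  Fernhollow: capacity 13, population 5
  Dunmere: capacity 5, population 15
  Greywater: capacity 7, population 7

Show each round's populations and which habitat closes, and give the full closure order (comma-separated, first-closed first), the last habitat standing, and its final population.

Closure order: Ashgrove, Cedarfen, Dunmere, Greywater, Juniper
Last habitat: Fernhollow with 83 animals

Round 1: Ashgrove=23 Cedarfen=23 Dunmere=15 Fernhollow=5 Greywater=7 Juniper=10 → close Ashgrove (overflow 16)
  23÷5 = 4 each, +1 to first 3
Round 2: Cedarfen=28 Dunmere=20 Fernhollow=10 Greywater=11 Juniper=14 → close Cedarfen (overflow 20)
  28÷4 = 7 each, +1 to first 0
Round 3: Dunmere=27 Fernhollow=17 Greywater=18 Juniper=21 → close Dunmere (overflow 22)
  27÷3 = 9 each, +1 to first 0
Round 4: Fernhollow=26 Greywater=27 Juniper=30 → close Greywater (overflow 20)
  27÷2 = 13 each, +1 to first 1
Round 5: Fernhollow=40 Juniper=43 → close Juniper (overflow 29)
  43÷1 = 43 each, +1 to first 0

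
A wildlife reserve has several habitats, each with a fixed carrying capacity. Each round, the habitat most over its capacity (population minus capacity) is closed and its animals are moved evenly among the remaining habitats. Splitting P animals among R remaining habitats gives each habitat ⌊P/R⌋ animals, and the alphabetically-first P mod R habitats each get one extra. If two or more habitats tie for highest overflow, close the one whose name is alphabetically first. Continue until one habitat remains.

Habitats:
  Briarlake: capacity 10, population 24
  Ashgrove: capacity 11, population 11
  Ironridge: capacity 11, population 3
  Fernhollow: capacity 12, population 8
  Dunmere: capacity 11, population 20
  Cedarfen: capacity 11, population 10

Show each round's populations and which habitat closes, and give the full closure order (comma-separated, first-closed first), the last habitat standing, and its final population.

Round 1: Ashgrove=11 Briarlake=24 Cedarfen=10 Dunmere=20 Fernhollow=8 Ironridge=3 → close Briarlake (overflow 14)
  24÷5 = 4 each, +1 to first 4
Round 2: Ashgrove=16 Cedarfen=15 Dunmere=25 Fernhollow=13 Ironridge=7 → close Dunmere (overflow 14)
  25÷4 = 6 each, +1 to first 1
Round 3: Ashgrove=23 Cedarfen=21 Fernhollow=19 Ironridge=13 → close Ashgrove (overflow 12)
  23÷3 = 7 each, +1 to first 2
Round 4: Cedarfen=29 Fernhollow=27 Ironridge=20 → close Cedarfen (overflow 18)
  29÷2 = 14 each, +1 to first 1
Round 5: Fernhollow=42 Ironridge=34 → close Fernhollow (overflow 30)
  42÷1 = 42 each, +1 to first 0

Closure order: Briarlake, Dunmere, Ashgrove, Cedarfen, Fernhollow
Last habitat: Ironridge with 76 animals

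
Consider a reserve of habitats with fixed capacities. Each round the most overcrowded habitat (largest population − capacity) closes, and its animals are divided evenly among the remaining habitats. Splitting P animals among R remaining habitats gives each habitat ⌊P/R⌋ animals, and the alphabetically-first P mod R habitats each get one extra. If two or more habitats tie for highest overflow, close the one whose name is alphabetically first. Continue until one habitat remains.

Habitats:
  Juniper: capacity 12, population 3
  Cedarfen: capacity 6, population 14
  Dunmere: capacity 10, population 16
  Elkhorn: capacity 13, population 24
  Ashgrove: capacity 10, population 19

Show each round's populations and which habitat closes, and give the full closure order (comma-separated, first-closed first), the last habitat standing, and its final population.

Round 1: Ashgrove=19 Cedarfen=14 Dunmere=16 Elkhorn=24 Juniper=3 → close Elkhorn (overflow 11)
  24÷4 = 6 each, +1 to first 0
Round 2: Ashgrove=25 Cedarfen=20 Dunmere=22 Juniper=9 → close Ashgrove (overflow 15)
  25÷3 = 8 each, +1 to first 1
Round 3: Cedarfen=29 Dunmere=30 Juniper=17 → close Cedarfen (overflow 23)
  29÷2 = 14 each, +1 to first 1
Round 4: Dunmere=45 Juniper=31 → close Dunmere (overflow 35)
  45÷1 = 45 each, +1 to first 0

Closure order: Elkhorn, Ashgrove, Cedarfen, Dunmere
Last habitat: Juniper with 76 animals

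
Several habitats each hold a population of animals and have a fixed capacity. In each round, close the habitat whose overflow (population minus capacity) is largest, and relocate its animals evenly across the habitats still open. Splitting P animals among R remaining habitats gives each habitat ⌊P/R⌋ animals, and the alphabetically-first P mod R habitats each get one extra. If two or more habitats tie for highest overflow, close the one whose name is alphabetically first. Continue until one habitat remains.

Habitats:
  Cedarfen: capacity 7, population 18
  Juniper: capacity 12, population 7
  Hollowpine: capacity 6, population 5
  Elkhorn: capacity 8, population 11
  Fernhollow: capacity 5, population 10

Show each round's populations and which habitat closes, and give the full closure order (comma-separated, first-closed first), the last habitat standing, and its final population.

Closure order: Cedarfen, Fernhollow, Elkhorn, Hollowpine
Last habitat: Juniper with 51 animals

Round 1: Cedarfen=18 Elkhorn=11 Fernhollow=10 Hollowpine=5 Juniper=7 → close Cedarfen (overflow 11)
  18÷4 = 4 each, +1 to first 2
Round 2: Elkhorn=16 Fernhollow=15 Hollowpine=9 Juniper=11 → close Fernhollow (overflow 10)
  15÷3 = 5 each, +1 to first 0
Round 3: Elkhorn=21 Hollowpine=14 Juniper=16 → close Elkhorn (overflow 13)
  21÷2 = 10 each, +1 to first 1
Round 4: Hollowpine=25 Juniper=26 → close Hollowpine (overflow 19)
  25÷1 = 25 each, +1 to first 0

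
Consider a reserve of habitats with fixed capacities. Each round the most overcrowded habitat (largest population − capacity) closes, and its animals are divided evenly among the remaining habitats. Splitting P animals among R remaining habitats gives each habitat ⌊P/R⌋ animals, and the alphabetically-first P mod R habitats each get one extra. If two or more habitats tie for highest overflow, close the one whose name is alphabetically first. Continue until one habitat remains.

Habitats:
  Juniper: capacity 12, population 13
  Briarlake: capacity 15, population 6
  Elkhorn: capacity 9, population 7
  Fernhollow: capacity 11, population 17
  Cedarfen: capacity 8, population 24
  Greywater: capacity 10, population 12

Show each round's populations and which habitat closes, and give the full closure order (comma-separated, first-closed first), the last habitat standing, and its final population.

Closure order: Cedarfen, Fernhollow, Greywater, Juniper, Elkhorn
Last habitat: Briarlake with 79 animals

Round 1: Briarlake=6 Cedarfen=24 Elkhorn=7 Fernhollow=17 Greywater=12 Juniper=13 → close Cedarfen (overflow 16)
  24÷5 = 4 each, +1 to first 4
Round 2: Briarlake=11 Elkhorn=12 Fernhollow=22 Greywater=17 Juniper=17 → close Fernhollow (overflow 11)
  22÷4 = 5 each, +1 to first 2
Round 3: Briarlake=17 Elkhorn=18 Greywater=22 Juniper=22 → close Greywater (overflow 12)
  22÷3 = 7 each, +1 to first 1
Round 4: Briarlake=25 Elkhorn=25 Juniper=29 → close Juniper (overflow 17)
  29÷2 = 14 each, +1 to first 1
Round 5: Briarlake=40 Elkhorn=39 → close Elkhorn (overflow 30)
  39÷1 = 39 each, +1 to first 0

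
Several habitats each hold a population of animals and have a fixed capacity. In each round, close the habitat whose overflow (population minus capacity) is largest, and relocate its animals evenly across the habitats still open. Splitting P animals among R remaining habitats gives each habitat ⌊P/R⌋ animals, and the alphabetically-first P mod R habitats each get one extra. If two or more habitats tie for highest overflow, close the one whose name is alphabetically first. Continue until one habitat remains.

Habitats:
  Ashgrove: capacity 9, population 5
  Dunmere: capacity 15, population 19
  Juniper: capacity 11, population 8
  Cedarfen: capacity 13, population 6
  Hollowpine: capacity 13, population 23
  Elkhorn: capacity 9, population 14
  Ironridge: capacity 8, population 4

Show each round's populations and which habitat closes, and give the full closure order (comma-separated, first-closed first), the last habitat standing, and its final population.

Round 1: Ashgrove=5 Cedarfen=6 Dunmere=19 Elkhorn=14 Hollowpine=23 Ironridge=4 Juniper=8 → close Hollowpine (overflow 10)
  23÷6 = 3 each, +1 to first 5
Round 2: Ashgrove=9 Cedarfen=10 Dunmere=23 Elkhorn=18 Ironridge=8 Juniper=11 → close Elkhorn (overflow 9)
  18÷5 = 3 each, +1 to first 3
Round 3: Ashgrove=13 Cedarfen=14 Dunmere=27 Ironridge=11 Juniper=14 → close Dunmere (overflow 12)
  27÷4 = 6 each, +1 to first 3
Round 4: Ashgrove=20 Cedarfen=21 Ironridge=18 Juniper=20 → close Ashgrove (overflow 11)
  20÷3 = 6 each, +1 to first 2
Round 5: Cedarfen=28 Ironridge=25 Juniper=26 → close Ironridge (overflow 17)
  25÷2 = 12 each, +1 to first 1
Round 6: Cedarfen=41 Juniper=38 → close Cedarfen (overflow 28)
  41÷1 = 41 each, +1 to first 0

Closure order: Hollowpine, Elkhorn, Dunmere, Ashgrove, Ironridge, Cedarfen
Last habitat: Juniper with 79 animals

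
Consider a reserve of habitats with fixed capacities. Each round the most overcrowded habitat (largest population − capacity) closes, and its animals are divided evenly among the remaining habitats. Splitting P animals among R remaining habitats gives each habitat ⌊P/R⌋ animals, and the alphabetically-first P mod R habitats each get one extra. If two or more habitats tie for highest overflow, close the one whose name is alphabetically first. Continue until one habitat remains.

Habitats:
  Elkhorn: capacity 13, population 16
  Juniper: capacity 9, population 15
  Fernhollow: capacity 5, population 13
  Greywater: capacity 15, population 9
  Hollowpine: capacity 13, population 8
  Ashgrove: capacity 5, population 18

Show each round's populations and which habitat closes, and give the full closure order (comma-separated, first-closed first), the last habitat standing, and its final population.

Closure order: Ashgrove, Fernhollow, Juniper, Elkhorn, Greywater
Last habitat: Hollowpine with 79 animals

Round 1: Ashgrove=18 Elkhorn=16 Fernhollow=13 Greywater=9 Hollowpine=8 Juniper=15 → close Ashgrove (overflow 13)
  18÷5 = 3 each, +1 to first 3
Round 2: Elkhorn=20 Fernhollow=17 Greywater=13 Hollowpine=11 Juniper=18 → close Fernhollow (overflow 12)
  17÷4 = 4 each, +1 to first 1
Round 3: Elkhorn=25 Greywater=17 Hollowpine=15 Juniper=22 → close Juniper (overflow 13)
  22÷3 = 7 each, +1 to first 1
Round 4: Elkhorn=33 Greywater=24 Hollowpine=22 → close Elkhorn (overflow 20)
  33÷2 = 16 each, +1 to first 1
Round 5: Greywater=41 Hollowpine=38 → close Greywater (overflow 26)
  41÷1 = 41 each, +1 to first 0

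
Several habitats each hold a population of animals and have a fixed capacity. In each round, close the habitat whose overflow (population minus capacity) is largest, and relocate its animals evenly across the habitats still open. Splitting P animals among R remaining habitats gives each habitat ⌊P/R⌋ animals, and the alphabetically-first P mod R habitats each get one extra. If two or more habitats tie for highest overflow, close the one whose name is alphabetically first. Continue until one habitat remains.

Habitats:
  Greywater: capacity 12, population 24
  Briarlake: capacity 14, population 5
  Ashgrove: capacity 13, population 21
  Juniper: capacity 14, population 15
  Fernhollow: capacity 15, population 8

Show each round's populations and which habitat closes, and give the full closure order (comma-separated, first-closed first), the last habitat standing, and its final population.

Closure order: Greywater, Ashgrove, Juniper, Fernhollow
Last habitat: Briarlake with 73 animals

Round 1: Ashgrove=21 Briarlake=5 Fernhollow=8 Greywater=24 Juniper=15 → close Greywater (overflow 12)
  24÷4 = 6 each, +1 to first 0
Round 2: Ashgrove=27 Briarlake=11 Fernhollow=14 Juniper=21 → close Ashgrove (overflow 14)
  27÷3 = 9 each, +1 to first 0
Round 3: Briarlake=20 Fernhollow=23 Juniper=30 → close Juniper (overflow 16)
  30÷2 = 15 each, +1 to first 0
Round 4: Briarlake=35 Fernhollow=38 → close Fernhollow (overflow 23)
  38÷1 = 38 each, +1 to first 0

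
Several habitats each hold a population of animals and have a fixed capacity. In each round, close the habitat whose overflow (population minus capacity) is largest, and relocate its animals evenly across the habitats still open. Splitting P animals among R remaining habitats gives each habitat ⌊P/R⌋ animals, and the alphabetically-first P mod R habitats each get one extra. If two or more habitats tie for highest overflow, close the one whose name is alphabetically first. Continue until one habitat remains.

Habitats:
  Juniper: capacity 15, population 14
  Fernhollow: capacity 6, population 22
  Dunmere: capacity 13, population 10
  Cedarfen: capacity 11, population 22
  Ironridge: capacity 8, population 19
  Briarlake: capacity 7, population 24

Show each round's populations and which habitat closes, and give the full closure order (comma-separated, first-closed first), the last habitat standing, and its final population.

Round 1: Briarlake=24 Cedarfen=22 Dunmere=10 Fernhollow=22 Ironridge=19 Juniper=14 → close Briarlake (overflow 17)
  24÷5 = 4 each, +1 to first 4
Round 2: Cedarfen=27 Dunmere=15 Fernhollow=27 Ironridge=24 Juniper=18 → close Fernhollow (overflow 21)
  27÷4 = 6 each, +1 to first 3
Round 3: Cedarfen=34 Dunmere=22 Ironridge=31 Juniper=24 → close Cedarfen (overflow 23)
  34÷3 = 11 each, +1 to first 1
Round 4: Dunmere=34 Ironridge=42 Juniper=35 → close Ironridge (overflow 34)
  42÷2 = 21 each, +1 to first 0
Round 5: Dunmere=55 Juniper=56 → close Dunmere (overflow 42)
  55÷1 = 55 each, +1 to first 0

Closure order: Briarlake, Fernhollow, Cedarfen, Ironridge, Dunmere
Last habitat: Juniper with 111 animals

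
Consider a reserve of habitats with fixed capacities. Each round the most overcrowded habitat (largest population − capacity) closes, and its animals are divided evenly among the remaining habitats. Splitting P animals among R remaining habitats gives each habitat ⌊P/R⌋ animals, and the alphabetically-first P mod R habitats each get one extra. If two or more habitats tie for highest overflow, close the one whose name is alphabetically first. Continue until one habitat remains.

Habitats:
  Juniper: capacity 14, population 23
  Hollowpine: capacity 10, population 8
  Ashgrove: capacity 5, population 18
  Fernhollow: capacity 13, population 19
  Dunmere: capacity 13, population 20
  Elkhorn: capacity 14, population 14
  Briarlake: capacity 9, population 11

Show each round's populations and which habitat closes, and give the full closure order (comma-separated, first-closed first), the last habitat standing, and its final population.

Round 1: Ashgrove=18 Briarlake=11 Dunmere=20 Elkhorn=14 Fernhollow=19 Hollowpine=8 Juniper=23 → close Ashgrove (overflow 13)
  18÷6 = 3 each, +1 to first 0
Round 2: Briarlake=14 Dunmere=23 Elkhorn=17 Fernhollow=22 Hollowpine=11 Juniper=26 → close Juniper (overflow 12)
  26÷5 = 5 each, +1 to first 1
Round 3: Briarlake=20 Dunmere=28 Elkhorn=22 Fernhollow=27 Hollowpine=16 → close Dunmere (overflow 15)
  28÷4 = 7 each, +1 to first 0
Round 4: Briarlake=27 Elkhorn=29 Fernhollow=34 Hollowpine=23 → close Fernhollow (overflow 21)
  34÷3 = 11 each, +1 to first 1
Round 5: Briarlake=39 Elkhorn=40 Hollowpine=34 → close Briarlake (overflow 30)
  39÷2 = 19 each, +1 to first 1
Round 6: Elkhorn=60 Hollowpine=53 → close Elkhorn (overflow 46)
  60÷1 = 60 each, +1 to first 0

Closure order: Ashgrove, Juniper, Dunmere, Fernhollow, Briarlake, Elkhorn
Last habitat: Hollowpine with 113 animals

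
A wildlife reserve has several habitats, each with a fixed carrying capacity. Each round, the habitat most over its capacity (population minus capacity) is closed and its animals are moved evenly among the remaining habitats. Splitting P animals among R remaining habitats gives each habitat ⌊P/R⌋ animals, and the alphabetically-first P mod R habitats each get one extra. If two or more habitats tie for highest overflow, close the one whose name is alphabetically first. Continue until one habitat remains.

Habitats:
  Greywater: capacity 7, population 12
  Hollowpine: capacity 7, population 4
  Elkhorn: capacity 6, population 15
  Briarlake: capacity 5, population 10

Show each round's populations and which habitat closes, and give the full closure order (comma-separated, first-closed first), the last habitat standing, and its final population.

Round 1: Briarlake=10 Elkhorn=15 Greywater=12 Hollowpine=4 → close Elkhorn (overflow 9)
  15÷3 = 5 each, +1 to first 0
Round 2: Briarlake=15 Greywater=17 Hollowpine=9 → close Briarlake (overflow 10)
  15÷2 = 7 each, +1 to first 1
Round 3: Greywater=25 Hollowpine=16 → close Greywater (overflow 18)
  25÷1 = 25 each, +1 to first 0

Closure order: Elkhorn, Briarlake, Greywater
Last habitat: Hollowpine with 41 animals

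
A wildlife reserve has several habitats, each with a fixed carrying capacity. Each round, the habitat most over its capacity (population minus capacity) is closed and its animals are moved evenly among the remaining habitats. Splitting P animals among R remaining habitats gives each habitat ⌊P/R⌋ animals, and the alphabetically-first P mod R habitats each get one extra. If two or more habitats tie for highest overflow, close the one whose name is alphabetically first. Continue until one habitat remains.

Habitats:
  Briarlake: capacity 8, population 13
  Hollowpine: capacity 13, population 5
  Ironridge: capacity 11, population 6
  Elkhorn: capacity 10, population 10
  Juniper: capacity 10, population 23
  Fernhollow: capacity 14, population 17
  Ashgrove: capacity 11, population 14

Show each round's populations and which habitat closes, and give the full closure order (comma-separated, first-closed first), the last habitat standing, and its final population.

Closure order: Juniper, Briarlake, Ashgrove, Fernhollow, Elkhorn, Ironridge
Last habitat: Hollowpine with 88 animals

Round 1: Ashgrove=14 Briarlake=13 Elkhorn=10 Fernhollow=17 Hollowpine=5 Ironridge=6 Juniper=23 → close Juniper (overflow 13)
  23÷6 = 3 each, +1 to first 5
Round 2: Ashgrove=18 Briarlake=17 Elkhorn=14 Fernhollow=21 Hollowpine=9 Ironridge=9 → close Briarlake (overflow 9)
  17÷5 = 3 each, +1 to first 2
Round 3: Ashgrove=22 Elkhorn=18 Fernhollow=24 Hollowpine=12 Ironridge=12 → close Ashgrove (overflow 11)
  22÷4 = 5 each, +1 to first 2
Round 4: Elkhorn=24 Fernhollow=30 Hollowpine=17 Ironridge=17 → close Fernhollow (overflow 16)
  30÷3 = 10 each, +1 to first 0
Round 5: Elkhorn=34 Hollowpine=27 Ironridge=27 → close Elkhorn (overflow 24)
  34÷2 = 17 each, +1 to first 0
Round 6: Hollowpine=44 Ironridge=44 → close Ironridge (overflow 33)
  44÷1 = 44 each, +1 to first 0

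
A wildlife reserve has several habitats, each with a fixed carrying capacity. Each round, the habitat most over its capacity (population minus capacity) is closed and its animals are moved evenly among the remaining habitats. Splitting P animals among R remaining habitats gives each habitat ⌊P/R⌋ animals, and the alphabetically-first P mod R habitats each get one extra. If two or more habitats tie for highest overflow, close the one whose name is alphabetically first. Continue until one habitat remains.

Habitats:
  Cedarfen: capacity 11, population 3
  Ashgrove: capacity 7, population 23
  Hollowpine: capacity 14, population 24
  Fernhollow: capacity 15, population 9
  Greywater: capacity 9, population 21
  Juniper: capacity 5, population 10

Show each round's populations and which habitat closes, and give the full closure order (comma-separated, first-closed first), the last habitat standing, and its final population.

Round 1: Ashgrove=23 Cedarfen=3 Fernhollow=9 Greywater=21 Hollowpine=24 Juniper=10 → close Ashgrove (overflow 16)
  23÷5 = 4 each, +1 to first 3
Round 2: Cedarfen=8 Fernhollow=14 Greywater=26 Hollowpine=28 Juniper=14 → close Greywater (overflow 17)
  26÷4 = 6 each, +1 to first 2
Round 3: Cedarfen=15 Fernhollow=21 Hollowpine=34 Juniper=20 → close Hollowpine (overflow 20)
  34÷3 = 11 each, +1 to first 1
Round 4: Cedarfen=27 Fernhollow=32 Juniper=31 → close Juniper (overflow 26)
  31÷2 = 15 each, +1 to first 1
Round 5: Cedarfen=43 Fernhollow=47 → close Cedarfen (overflow 32)
  43÷1 = 43 each, +1 to first 0

Closure order: Ashgrove, Greywater, Hollowpine, Juniper, Cedarfen
Last habitat: Fernhollow with 90 animals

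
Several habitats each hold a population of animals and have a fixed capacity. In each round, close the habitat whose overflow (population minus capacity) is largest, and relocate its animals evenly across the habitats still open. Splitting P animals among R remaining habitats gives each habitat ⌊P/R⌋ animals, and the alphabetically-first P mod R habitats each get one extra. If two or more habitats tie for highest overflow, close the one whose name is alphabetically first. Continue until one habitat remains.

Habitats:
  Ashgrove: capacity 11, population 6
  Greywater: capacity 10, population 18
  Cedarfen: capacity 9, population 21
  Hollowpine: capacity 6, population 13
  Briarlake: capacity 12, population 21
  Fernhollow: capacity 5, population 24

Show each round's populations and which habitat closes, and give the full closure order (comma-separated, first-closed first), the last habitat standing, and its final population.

Closure order: Fernhollow, Cedarfen, Briarlake, Greywater, Hollowpine
Last habitat: Ashgrove with 103 animals

Round 1: Ashgrove=6 Briarlake=21 Cedarfen=21 Fernhollow=24 Greywater=18 Hollowpine=13 → close Fernhollow (overflow 19)
  24÷5 = 4 each, +1 to first 4
Round 2: Ashgrove=11 Briarlake=26 Cedarfen=26 Greywater=23 Hollowpine=17 → close Cedarfen (overflow 17)
  26÷4 = 6 each, +1 to first 2
Round 3: Ashgrove=18 Briarlake=33 Greywater=29 Hollowpine=23 → close Briarlake (overflow 21)
  33÷3 = 11 each, +1 to first 0
Round 4: Ashgrove=29 Greywater=40 Hollowpine=34 → close Greywater (overflow 30)
  40÷2 = 20 each, +1 to first 0
Round 5: Ashgrove=49 Hollowpine=54 → close Hollowpine (overflow 48)
  54÷1 = 54 each, +1 to first 0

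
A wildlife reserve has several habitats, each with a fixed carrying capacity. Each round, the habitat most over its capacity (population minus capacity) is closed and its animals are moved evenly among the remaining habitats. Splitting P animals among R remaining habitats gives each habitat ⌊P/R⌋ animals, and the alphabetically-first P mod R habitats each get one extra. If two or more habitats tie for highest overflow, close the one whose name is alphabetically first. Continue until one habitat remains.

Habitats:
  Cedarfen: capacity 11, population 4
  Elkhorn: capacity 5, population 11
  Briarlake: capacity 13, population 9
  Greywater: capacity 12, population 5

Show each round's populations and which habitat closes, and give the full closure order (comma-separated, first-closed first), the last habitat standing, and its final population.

Round 1: Briarlake=9 Cedarfen=4 Elkhorn=11 Greywater=5 → close Elkhorn (overflow 6)
  11÷3 = 3 each, +1 to first 2
Round 2: Briarlake=13 Cedarfen=8 Greywater=8 → close Briarlake (overflow 0)
  13÷2 = 6 each, +1 to first 1
Round 3: Cedarfen=15 Greywater=14 → close Cedarfen (overflow 4)
  15÷1 = 15 each, +1 to first 0

Closure order: Elkhorn, Briarlake, Cedarfen
Last habitat: Greywater with 29 animals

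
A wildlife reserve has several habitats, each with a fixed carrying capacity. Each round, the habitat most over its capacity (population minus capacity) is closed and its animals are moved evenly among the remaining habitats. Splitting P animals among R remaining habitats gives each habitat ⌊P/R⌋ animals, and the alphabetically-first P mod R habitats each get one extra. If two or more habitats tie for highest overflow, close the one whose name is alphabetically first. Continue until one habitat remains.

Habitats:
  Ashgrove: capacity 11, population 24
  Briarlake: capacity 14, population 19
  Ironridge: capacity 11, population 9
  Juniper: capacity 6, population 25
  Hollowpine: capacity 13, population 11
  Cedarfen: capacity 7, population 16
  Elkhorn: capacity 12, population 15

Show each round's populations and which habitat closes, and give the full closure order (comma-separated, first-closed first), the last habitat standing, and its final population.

Closure order: Juniper, Ashgrove, Cedarfen, Briarlake, Elkhorn, Hollowpine
Last habitat: Ironridge with 119 animals

Round 1: Ashgrove=24 Briarlake=19 Cedarfen=16 Elkhorn=15 Hollowpine=11 Ironridge=9 Juniper=25 → close Juniper (overflow 19)
  25÷6 = 4 each, +1 to first 1
Round 2: Ashgrove=29 Briarlake=23 Cedarfen=20 Elkhorn=19 Hollowpine=15 Ironridge=13 → close Ashgrove (overflow 18)
  29÷5 = 5 each, +1 to first 4
Round 3: Briarlake=29 Cedarfen=26 Elkhorn=25 Hollowpine=21 Ironridge=18 → close Cedarfen (overflow 19)
  26÷4 = 6 each, +1 to first 2
Round 4: Briarlake=36 Elkhorn=32 Hollowpine=27 Ironridge=24 → close Briarlake (overflow 22)
  36÷3 = 12 each, +1 to first 0
Round 5: Elkhorn=44 Hollowpine=39 Ironridge=36 → close Elkhorn (overflow 32)
  44÷2 = 22 each, +1 to first 0
Round 6: Hollowpine=61 Ironridge=58 → close Hollowpine (overflow 48)
  61÷1 = 61 each, +1 to first 0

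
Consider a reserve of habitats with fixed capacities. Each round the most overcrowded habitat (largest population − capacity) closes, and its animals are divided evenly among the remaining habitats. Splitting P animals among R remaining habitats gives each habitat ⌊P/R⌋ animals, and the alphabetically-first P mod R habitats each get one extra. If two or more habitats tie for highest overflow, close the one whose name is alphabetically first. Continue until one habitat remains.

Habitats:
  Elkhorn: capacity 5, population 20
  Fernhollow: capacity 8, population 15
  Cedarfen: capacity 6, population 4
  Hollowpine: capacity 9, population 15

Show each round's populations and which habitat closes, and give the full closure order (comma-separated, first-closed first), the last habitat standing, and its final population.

Closure order: Elkhorn, Fernhollow, Hollowpine
Last habitat: Cedarfen with 54 animals

Round 1: Cedarfen=4 Elkhorn=20 Fernhollow=15 Hollowpine=15 → close Elkhorn (overflow 15)
  20÷3 = 6 each, +1 to first 2
Round 2: Cedarfen=11 Fernhollow=22 Hollowpine=21 → close Fernhollow (overflow 14)
  22÷2 = 11 each, +1 to first 0
Round 3: Cedarfen=22 Hollowpine=32 → close Hollowpine (overflow 23)
  32÷1 = 32 each, +1 to first 0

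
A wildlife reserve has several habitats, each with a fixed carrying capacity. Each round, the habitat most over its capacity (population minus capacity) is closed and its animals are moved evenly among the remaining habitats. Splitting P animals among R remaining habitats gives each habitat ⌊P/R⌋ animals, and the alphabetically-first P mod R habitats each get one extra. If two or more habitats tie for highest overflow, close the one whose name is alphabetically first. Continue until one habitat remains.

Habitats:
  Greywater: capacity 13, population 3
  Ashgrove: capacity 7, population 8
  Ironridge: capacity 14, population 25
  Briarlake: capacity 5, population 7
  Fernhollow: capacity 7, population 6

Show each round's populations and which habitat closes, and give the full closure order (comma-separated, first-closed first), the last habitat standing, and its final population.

Closure order: Ironridge, Ashgrove, Briarlake, Fernhollow
Last habitat: Greywater with 49 animals

Round 1: Ashgrove=8 Briarlake=7 Fernhollow=6 Greywater=3 Ironridge=25 → close Ironridge (overflow 11)
  25÷4 = 6 each, +1 to first 1
Round 2: Ashgrove=15 Briarlake=13 Fernhollow=12 Greywater=9 → close Ashgrove (overflow 8)
  15÷3 = 5 each, +1 to first 0
Round 3: Briarlake=18 Fernhollow=17 Greywater=14 → close Briarlake (overflow 13)
  18÷2 = 9 each, +1 to first 0
Round 4: Fernhollow=26 Greywater=23 → close Fernhollow (overflow 19)
  26÷1 = 26 each, +1 to first 0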